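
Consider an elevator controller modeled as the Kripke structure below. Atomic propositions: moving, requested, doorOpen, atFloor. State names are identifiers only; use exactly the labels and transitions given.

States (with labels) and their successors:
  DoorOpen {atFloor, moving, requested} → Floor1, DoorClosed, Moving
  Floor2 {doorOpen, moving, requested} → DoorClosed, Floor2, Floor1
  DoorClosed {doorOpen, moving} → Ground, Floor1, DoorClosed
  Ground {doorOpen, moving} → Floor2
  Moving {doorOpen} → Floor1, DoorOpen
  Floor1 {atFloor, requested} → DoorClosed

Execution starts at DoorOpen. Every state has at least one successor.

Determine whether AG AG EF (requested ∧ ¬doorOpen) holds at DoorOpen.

Satisfied

States satisfying AG EF (requested ∧ ¬doorOpen): {DoorOpen, Floor2, DoorClosed, Ground, Moving, Floor1}.
States satisfying AG AG EF (requested ∧ ¬doorOpen): {DoorOpen, Floor2, DoorClosed, Ground, Moving, Floor1}.
Every state reachable from DoorOpen satisfies AG EF (requested ∧ ¬doorOpen).
DoorOpen ∈ Sat(AG AG EF (requested ∧ ¬doorOpen)).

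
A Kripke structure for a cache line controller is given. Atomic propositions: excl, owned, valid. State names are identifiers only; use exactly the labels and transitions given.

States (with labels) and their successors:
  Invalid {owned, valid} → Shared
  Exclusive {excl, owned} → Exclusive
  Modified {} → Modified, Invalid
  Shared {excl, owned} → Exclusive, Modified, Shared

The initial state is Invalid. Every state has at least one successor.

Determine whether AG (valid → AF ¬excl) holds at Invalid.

Satisfied

States satisfying valid → AF ¬excl: {Invalid, Exclusive, Modified, Shared}.
States satisfying AG (valid → AF ¬excl): {Invalid, Exclusive, Modified, Shared}.
Every state reachable from Invalid satisfies valid → AF ¬excl.
Invalid ∈ Sat(AG (valid → AF ¬excl)).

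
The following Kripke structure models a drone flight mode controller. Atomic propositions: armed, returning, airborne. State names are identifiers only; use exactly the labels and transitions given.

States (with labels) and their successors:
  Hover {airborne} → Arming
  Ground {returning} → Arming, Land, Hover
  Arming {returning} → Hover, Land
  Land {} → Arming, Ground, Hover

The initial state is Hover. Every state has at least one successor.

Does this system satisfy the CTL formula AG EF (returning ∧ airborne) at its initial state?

Does not hold

States satisfying EF (returning ∧ airborne): ∅.
States satisfying AG EF (returning ∧ airborne): ∅.
Arming is reachable from Hover and violates EF (returning ∧ airborne), so AG fails at Hover.
Hover ∉ Sat(AG EF (returning ∧ airborne)).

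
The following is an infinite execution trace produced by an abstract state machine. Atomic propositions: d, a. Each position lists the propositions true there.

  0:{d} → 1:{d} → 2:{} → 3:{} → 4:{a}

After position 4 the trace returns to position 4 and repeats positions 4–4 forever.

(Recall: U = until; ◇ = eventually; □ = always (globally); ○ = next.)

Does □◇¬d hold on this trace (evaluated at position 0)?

Satisfied

◇¬d holds at every position 0..4, and those are all positions ever visited, so □◇¬d holds.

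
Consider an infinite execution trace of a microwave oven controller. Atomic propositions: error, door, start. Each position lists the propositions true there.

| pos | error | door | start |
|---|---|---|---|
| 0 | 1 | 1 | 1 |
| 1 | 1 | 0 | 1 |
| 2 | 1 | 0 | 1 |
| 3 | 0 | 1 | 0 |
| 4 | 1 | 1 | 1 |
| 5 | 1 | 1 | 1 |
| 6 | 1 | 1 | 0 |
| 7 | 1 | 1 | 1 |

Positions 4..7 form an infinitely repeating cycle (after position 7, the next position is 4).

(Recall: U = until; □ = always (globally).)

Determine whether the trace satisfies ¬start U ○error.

Yes

Walking from position 0: ○error first holds at position 0, and ¬start holds at every earlier position along the way, so ¬start U ○error holds.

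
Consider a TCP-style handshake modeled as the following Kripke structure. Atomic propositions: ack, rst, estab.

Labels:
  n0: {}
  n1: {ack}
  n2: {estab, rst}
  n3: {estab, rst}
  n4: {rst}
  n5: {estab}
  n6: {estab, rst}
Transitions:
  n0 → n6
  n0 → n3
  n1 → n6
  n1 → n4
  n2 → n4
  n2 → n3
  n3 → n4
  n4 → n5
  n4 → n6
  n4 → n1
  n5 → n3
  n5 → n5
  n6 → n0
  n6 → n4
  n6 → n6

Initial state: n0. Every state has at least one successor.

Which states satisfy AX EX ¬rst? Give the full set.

States satisfying EX ¬rst: {n4, n5, n6}.
States satisfying AX EX ¬rst: {n1, n3}.

{n1, n3}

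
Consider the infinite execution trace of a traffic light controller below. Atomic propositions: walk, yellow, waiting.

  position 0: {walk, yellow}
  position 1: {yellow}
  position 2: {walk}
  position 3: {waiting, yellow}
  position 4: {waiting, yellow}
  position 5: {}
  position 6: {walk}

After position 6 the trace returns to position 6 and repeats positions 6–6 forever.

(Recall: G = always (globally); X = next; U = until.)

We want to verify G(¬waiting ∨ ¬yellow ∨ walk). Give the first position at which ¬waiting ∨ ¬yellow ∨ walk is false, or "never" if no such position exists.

3

Check ¬waiting ∨ ¬yellow ∨ walk at each position in order: 0 ✓, 1 ✓, 2 ✓.
At position 3 the labels are {waiting, yellow}, so ¬waiting ∨ ¬yellow ∨ walk is false there. This is the first violation.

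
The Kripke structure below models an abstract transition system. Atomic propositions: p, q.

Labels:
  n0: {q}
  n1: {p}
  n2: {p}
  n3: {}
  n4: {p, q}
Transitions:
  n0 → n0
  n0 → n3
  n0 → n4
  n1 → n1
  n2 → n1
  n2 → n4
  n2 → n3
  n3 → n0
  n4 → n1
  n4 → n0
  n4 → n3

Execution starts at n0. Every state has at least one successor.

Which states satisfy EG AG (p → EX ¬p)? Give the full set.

none

States satisfying AG (p → EX ¬p): ∅.
States satisfying EG AG (p → EX ¬p): ∅.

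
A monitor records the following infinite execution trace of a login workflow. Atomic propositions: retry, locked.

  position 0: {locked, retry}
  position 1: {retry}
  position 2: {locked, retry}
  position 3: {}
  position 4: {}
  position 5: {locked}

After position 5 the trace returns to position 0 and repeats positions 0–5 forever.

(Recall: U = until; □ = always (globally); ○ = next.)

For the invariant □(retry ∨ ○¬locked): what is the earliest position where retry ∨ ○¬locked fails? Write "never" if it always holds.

4

Check retry ∨ ○¬locked at each position in order: 0 ✓, 1 ✓, 2 ✓, 3 ✓.
At position 4 the labels are {} and the next position 5 has {locked}, so retry ∨ ○¬locked is false there. This is the first violation.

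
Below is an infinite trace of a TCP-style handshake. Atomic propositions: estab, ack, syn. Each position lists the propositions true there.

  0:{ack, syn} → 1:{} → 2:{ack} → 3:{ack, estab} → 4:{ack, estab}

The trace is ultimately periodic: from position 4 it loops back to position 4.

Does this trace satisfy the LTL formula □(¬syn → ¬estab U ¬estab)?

Does not hold

¬syn → ¬estab U ¬estab must hold at every position from 0 onward. It fails at position 3, so □(¬syn → ¬estab U ¬estab) is false.
Positions where ¬syn holds: 1, 2, 3, 4.
Check ¬estab U ¬estab at each: 1→ok, 2→ok, 3→fails, 4→fails.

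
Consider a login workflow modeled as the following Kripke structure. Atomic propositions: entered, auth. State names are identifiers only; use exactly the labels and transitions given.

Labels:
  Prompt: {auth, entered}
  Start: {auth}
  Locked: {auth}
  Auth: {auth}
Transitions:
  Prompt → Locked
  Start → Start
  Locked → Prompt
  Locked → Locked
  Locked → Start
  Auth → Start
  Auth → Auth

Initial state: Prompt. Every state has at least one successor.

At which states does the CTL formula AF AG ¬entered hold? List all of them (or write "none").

{Start, Auth}

States satisfying AG ¬entered: {Start, Auth}.
States satisfying AF AG ¬entered: {Start, Auth}.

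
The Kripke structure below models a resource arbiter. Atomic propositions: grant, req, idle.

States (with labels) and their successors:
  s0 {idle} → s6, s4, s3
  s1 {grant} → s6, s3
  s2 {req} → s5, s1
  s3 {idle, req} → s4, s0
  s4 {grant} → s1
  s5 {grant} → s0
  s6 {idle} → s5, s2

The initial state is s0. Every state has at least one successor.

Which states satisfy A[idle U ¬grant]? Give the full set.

{s0, s2, s3, s6}

States satisfying idle: {s0, s3, s6}.
States satisfying ¬grant: {s0, s2, s3, s6}.
States satisfying A[idle U ¬grant]: {s0, s2, s3, s6}.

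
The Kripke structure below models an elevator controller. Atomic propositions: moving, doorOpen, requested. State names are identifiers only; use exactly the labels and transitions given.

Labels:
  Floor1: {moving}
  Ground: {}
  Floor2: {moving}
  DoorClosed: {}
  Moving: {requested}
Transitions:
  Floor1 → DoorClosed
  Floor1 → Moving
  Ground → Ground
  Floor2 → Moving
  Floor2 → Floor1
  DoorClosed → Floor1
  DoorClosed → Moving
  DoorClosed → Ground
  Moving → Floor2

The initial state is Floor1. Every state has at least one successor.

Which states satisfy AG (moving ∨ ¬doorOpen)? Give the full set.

States satisfying moving ∨ ¬doorOpen: {Floor1, Ground, Floor2, DoorClosed, Moving}.
States satisfying AG (moving ∨ ¬doorOpen): {Floor1, Ground, Floor2, DoorClosed, Moving}.

{Floor1, Ground, Floor2, DoorClosed, Moving}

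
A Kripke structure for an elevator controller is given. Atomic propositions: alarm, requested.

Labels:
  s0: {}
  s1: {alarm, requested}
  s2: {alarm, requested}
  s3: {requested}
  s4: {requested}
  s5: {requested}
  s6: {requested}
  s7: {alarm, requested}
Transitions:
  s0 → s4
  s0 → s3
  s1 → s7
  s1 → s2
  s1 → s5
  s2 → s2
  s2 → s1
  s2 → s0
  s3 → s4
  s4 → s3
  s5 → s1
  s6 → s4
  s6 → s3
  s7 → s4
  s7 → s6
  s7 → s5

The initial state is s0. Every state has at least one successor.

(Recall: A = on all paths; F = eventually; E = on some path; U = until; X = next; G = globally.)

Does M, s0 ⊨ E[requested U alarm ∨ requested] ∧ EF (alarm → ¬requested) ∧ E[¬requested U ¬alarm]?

Violated

States satisfying requested: {s1, s2, s3, s4, s5, s6, s7}.
States satisfying alarm ∨ requested: {s1, s2, s3, s4, s5, s6, s7}.
States satisfying E[requested U alarm ∨ requested]: {s1, s2, s3, s4, s5, s6, s7}.
States satisfying alarm → ¬requested: {s0, s3, s4, s5, s6}.
States satisfying EF (alarm → ¬requested): {s0, s1, s2, s3, s4, s5, s6, s7}.
States satisfying ¬requested: {s0}.
States satisfying ¬alarm: {s0, s3, s4, s5, s6}.
States satisfying E[¬requested U ¬alarm]: {s0, s3, s4, s5, s6}.
States satisfying EF (alarm → ¬requested) ∧ E[¬requested U ¬alarm]: {s0, s3, s4, s5, s6}.
States satisfying E[requested U alarm ∨ requested] ∧ EF (alarm → ¬requested) ∧ E[¬requested U ¬alarm]: {s3, s4, s5, s6}.
s0 ∉ Sat(E[requested U alarm ∨ requested] ∧ EF (alarm → ¬requested) ∧ E[¬requested U ¬alarm]).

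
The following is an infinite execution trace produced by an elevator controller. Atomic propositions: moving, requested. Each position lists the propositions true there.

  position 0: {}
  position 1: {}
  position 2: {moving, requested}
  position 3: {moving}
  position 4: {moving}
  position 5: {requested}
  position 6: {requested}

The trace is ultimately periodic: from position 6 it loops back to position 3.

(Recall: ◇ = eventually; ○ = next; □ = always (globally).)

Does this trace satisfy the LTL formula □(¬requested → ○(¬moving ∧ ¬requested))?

Does not hold

¬requested → ○(¬moving ∧ ¬requested) must hold at every position from 0 onward. It fails at position 1, so □(¬requested → ○(¬moving ∧ ¬requested)) is false.
Positions where ¬requested holds: 0, 1, 3, 4.
Check ○(¬moving ∧ ¬requested) at each: 0→ok, 1→fails, 3→fails, 4→fails.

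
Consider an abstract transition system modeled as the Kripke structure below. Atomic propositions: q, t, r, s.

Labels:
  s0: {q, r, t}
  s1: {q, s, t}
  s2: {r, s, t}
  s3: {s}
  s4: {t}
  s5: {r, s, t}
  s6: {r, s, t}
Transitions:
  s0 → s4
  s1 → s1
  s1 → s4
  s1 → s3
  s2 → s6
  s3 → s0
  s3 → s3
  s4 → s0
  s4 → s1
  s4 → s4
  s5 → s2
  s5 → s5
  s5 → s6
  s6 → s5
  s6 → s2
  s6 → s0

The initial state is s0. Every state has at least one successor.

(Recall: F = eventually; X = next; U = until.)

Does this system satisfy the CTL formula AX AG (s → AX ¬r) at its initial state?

No

States satisfying AG (s → AX ¬r): ∅.
States satisfying AX AG (s → AX ¬r): ∅.
s0 ∉ Sat(AX AG (s → AX ¬r)).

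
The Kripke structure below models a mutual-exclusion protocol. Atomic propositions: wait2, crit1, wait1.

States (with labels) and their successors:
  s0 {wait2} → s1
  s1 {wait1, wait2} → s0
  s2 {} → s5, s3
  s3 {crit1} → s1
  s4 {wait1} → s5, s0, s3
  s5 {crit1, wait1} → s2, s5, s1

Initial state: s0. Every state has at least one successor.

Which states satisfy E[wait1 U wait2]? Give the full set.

States satisfying wait1: {s1, s4, s5}.
States satisfying wait2: {s0, s1}.
States satisfying E[wait1 U wait2]: {s0, s1, s4, s5}.

{s0, s1, s4, s5}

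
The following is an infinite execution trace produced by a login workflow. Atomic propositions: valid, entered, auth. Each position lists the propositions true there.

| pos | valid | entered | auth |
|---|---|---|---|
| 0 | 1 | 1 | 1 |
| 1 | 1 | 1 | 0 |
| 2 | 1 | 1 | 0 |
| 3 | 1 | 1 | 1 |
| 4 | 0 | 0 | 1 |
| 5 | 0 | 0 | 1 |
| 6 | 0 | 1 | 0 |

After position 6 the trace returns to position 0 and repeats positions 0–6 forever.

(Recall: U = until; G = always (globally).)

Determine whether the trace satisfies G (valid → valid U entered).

valid → valid U entered holds at every position 0..6, and those are all positions ever visited, so G (valid → valid U entered) holds.
Positions where valid holds: 0, 1, 2, 3.
Check valid U entered at each: 0→ok, 1→ok, 2→ok, 3→ok.

Holds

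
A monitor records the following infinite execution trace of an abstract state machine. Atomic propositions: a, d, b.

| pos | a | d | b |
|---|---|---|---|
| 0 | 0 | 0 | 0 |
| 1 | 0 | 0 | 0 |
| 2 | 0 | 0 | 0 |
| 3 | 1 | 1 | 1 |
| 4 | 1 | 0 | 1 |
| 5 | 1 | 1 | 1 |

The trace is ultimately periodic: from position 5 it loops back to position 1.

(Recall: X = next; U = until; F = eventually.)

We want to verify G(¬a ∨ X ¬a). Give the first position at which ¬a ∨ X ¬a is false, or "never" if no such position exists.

3

Check ¬a ∨ X ¬a at each position in order: 0 ✓, 1 ✓, 2 ✓.
At position 3 the labels are {a, b, d} and the next position 4 has {a, b}, so ¬a ∨ X ¬a is false there. This is the first violation.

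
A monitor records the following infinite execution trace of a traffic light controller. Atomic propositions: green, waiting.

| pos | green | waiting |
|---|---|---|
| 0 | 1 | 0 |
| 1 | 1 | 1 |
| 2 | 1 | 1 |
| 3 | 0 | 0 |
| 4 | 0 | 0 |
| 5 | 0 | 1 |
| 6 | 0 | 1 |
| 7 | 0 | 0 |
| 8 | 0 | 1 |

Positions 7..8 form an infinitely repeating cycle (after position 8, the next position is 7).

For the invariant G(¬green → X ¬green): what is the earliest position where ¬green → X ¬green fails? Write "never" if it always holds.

never

¬green → X ¬green holds at every position 0..8, and those are all the positions the trace ever visits, so the invariant G(¬green → X ¬green) is never violated.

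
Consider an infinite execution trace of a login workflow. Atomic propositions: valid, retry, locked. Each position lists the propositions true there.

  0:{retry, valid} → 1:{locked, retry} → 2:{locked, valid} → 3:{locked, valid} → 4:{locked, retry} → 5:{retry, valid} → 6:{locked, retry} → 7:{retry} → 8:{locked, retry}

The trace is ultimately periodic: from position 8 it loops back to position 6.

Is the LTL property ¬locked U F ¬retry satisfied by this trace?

Walking from position 0: F ¬retry first holds at position 0, and ¬locked holds at every earlier position along the way, so ¬locked U F ¬retry holds.

Holds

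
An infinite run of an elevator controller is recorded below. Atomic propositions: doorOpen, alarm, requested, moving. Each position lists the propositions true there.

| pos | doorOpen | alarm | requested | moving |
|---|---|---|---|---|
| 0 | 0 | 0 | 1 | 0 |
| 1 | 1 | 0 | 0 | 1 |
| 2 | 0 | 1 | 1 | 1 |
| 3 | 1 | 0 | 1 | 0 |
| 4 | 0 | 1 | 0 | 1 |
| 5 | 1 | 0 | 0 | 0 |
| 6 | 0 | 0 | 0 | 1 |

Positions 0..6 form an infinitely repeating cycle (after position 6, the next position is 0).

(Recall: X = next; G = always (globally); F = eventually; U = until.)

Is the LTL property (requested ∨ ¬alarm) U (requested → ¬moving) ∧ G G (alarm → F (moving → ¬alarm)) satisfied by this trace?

Walking from position 0: requested → ¬moving first holds at position 0, and requested ∨ ¬alarm holds at every earlier position along the way, so (requested ∨ ¬alarm) U (requested → ¬moving) holds.
G (alarm → F (moving → ¬alarm)) holds at every position 0..6, and those are all positions ever visited, so G G (alarm → F (moving → ¬alarm)) holds.
At position 0: (requested ∨ ¬alarm) U (requested → ¬moving) is true; G G (alarm → F (moving → ¬alarm)) is true; so (requested ∨ ¬alarm) U (requested → ¬moving) ∧ G G (alarm → F (moving → ¬alarm)) is true.

Yes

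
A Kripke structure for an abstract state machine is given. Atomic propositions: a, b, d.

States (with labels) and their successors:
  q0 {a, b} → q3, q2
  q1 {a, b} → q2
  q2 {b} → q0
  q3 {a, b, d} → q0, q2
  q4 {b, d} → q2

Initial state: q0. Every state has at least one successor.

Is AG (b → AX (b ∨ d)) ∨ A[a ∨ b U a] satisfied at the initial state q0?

States satisfying b → AX (b ∨ d): {q0, q1, q2, q3, q4}.
States satisfying AG (b → AX (b ∨ d)): {q0, q1, q2, q3, q4}.
States satisfying a ∨ b: {q0, q1, q2, q3, q4}.
States satisfying a: {q0, q1, q3}.
States satisfying A[a ∨ b U a]: {q0, q1, q2, q3, q4}.
States satisfying AG (b → AX (b ∨ d)) ∨ A[a ∨ b U a]: {q0, q1, q2, q3, q4}.
q0 ∈ Sat(AG (b → AX (b ∨ d)) ∨ A[a ∨ b U a]).

Satisfied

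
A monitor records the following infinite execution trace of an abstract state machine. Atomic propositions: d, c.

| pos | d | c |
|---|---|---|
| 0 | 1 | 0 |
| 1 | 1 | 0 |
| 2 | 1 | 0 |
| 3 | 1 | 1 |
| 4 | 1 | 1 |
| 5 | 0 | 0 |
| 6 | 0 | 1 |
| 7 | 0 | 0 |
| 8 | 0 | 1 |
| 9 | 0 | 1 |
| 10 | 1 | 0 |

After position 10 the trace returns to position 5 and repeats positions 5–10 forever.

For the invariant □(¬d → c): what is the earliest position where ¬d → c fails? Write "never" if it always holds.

5

Check ¬d → c at each position in order: 0 ✓, 1 ✓, 2 ✓, 3 ✓, 4 ✓.
At position 5 the labels are {}, so ¬d → c is false there. This is the first violation.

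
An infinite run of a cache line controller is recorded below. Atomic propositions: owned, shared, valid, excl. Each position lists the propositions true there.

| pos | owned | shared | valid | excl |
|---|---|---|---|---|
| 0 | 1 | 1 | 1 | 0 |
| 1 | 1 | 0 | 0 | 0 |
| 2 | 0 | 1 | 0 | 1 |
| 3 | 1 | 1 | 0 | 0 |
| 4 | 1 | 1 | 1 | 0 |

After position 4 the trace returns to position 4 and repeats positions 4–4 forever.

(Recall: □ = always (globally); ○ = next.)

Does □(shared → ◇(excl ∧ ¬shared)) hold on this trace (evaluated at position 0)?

No

shared → ◇(excl ∧ ¬shared) must hold at every position from 0 onward. It fails at position 0, so □(shared → ◇(excl ∧ ¬shared)) is false.
Positions where shared holds: 0, 2, 3, 4.
Check ◇(excl ∧ ¬shared) at each: 0→fails, 2→fails, 3→fails, 4→fails.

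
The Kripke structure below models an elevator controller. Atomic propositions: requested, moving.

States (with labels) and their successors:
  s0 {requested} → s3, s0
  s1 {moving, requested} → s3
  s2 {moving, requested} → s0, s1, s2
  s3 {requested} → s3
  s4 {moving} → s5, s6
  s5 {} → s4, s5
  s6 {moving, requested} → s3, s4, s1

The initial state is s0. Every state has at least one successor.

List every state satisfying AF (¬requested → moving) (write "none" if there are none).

States satisfying ¬requested → moving: {s0, s1, s2, s3, s4, s6}.
States satisfying AF (¬requested → moving): {s0, s1, s2, s3, s4, s6}.

{s0, s1, s2, s3, s4, s6}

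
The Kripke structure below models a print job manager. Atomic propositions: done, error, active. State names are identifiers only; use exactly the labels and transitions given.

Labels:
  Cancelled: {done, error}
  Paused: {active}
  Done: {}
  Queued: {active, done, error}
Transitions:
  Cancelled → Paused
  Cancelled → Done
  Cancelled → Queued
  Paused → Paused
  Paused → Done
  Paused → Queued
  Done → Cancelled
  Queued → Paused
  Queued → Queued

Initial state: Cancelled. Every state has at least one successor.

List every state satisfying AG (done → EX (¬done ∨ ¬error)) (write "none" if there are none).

{Cancelled, Paused, Done, Queued}

States satisfying done → EX (¬done ∨ ¬error): {Cancelled, Paused, Done, Queued}.
States satisfying AG (done → EX (¬done ∨ ¬error)): {Cancelled, Paused, Done, Queued}.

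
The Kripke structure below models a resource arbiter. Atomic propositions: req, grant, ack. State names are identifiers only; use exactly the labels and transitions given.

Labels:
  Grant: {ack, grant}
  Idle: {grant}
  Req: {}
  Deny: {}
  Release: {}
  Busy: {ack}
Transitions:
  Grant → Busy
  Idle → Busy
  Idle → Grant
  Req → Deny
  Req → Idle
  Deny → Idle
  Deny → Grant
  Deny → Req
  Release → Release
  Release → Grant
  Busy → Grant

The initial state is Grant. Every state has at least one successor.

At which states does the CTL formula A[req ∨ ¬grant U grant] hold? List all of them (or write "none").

States satisfying req ∨ ¬grant: {Req, Deny, Release, Busy}.
States satisfying grant: {Grant, Idle}.
States satisfying A[req ∨ ¬grant U grant]: {Grant, Idle, Busy}.

{Grant, Idle, Busy}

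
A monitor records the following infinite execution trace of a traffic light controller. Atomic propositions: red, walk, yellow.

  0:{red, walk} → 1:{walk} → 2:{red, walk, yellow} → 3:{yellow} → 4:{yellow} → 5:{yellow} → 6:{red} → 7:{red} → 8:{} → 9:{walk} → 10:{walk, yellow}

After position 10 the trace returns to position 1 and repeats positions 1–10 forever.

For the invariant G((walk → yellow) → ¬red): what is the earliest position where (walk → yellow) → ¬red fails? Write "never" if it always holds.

Check (walk → yellow) → ¬red at each position in order: 0 ✓, 1 ✓.
At position 2 the labels are {red, walk, yellow}, so (walk → yellow) → ¬red is false there. This is the first violation.

2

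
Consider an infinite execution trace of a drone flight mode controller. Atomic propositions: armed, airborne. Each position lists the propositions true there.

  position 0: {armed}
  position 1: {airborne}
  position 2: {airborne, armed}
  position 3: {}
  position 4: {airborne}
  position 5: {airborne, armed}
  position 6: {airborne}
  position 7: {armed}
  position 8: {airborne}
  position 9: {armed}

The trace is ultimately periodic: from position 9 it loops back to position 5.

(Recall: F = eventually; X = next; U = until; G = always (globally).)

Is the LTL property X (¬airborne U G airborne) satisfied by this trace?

The position after 0 is 1; ¬airborne U G airborne is false there.

Does not hold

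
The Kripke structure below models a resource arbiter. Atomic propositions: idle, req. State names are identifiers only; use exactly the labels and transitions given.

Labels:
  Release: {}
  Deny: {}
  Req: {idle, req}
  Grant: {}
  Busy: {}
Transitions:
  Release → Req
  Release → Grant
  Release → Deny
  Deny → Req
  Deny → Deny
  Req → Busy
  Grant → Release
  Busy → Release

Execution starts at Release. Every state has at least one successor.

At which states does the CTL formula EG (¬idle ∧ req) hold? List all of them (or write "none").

none

States satisfying ¬idle ∧ req: ∅.
States satisfying EG (¬idle ∧ req): ∅.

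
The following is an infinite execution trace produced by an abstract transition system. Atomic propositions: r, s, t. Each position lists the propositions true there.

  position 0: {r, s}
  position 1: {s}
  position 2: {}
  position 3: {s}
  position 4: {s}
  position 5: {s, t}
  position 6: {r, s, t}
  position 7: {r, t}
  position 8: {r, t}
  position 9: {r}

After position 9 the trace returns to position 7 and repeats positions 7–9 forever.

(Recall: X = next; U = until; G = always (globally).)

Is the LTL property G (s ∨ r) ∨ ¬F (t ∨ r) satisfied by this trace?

No

s ∨ r must hold at every position from 0 onward. It fails at position 2, so G (s ∨ r) is false.
At position 0: G (s ∨ r) is false; ¬F (t ∨ r) is false; so G (s ∨ r) ∨ ¬F (t ∨ r) is false.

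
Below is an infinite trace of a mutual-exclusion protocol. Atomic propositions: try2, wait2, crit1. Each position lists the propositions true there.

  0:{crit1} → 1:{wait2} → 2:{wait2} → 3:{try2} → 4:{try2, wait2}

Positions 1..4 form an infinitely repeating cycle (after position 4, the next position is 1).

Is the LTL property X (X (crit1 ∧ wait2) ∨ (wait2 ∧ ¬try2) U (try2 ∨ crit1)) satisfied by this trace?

The position after 0 is 1; X (crit1 ∧ wait2) ∨ (wait2 ∧ ¬try2) U (try2 ∨ crit1) is true there.

Yes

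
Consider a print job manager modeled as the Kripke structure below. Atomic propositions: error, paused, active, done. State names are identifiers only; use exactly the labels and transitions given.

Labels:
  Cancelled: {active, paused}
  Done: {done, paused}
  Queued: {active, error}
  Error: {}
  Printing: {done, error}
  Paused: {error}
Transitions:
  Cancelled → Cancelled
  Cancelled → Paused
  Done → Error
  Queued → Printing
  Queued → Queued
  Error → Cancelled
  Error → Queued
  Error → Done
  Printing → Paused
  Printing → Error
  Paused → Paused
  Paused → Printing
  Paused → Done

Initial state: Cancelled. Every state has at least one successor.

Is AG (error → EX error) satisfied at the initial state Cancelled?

States satisfying error → EX error: {Cancelled, Done, Queued, Error, Printing, Paused}.
States satisfying AG (error → EX error): {Cancelled, Done, Queued, Error, Printing, Paused}.
Every state reachable from Cancelled satisfies error → EX error.
Cancelled ∈ Sat(AG (error → EX error)).

Holds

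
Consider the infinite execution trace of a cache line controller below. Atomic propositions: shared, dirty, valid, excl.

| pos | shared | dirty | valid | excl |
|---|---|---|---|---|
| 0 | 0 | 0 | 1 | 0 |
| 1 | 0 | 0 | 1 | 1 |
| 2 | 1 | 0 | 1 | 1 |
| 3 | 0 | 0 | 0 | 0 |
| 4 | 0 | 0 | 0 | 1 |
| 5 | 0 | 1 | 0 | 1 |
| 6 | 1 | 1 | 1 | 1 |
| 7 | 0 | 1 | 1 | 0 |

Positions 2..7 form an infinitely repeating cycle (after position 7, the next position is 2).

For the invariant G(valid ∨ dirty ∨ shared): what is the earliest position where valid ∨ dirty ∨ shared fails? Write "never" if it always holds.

Check valid ∨ dirty ∨ shared at each position in order: 0 ✓, 1 ✓, 2 ✓.
At position 3 the labels are {}, so valid ∨ dirty ∨ shared is false there. This is the first violation.

3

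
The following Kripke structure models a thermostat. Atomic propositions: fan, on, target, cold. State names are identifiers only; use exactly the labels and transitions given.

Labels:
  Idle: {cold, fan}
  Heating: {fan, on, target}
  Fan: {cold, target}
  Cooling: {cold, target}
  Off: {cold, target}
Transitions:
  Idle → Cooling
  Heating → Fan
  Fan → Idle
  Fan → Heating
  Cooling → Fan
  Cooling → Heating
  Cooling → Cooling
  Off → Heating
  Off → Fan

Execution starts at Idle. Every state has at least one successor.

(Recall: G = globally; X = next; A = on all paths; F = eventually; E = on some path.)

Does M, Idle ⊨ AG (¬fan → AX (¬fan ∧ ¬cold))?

States satisfying ¬fan → AX (¬fan ∧ ¬cold): {Idle, Heating}.
States satisfying AG (¬fan → AX (¬fan ∧ ¬cold)): ∅.
Cooling is reachable from Idle and violates ¬fan → AX (¬fan ∧ ¬cold), so AG fails at Idle.
Idle ∉ Sat(AG (¬fan → AX (¬fan ∧ ¬cold))).

Violated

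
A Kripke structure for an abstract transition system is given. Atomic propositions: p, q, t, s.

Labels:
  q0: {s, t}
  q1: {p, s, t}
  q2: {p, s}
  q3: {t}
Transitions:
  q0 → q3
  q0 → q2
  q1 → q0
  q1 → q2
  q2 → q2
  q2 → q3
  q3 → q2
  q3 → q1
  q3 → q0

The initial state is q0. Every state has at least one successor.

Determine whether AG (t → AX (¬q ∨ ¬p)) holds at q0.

States satisfying t → AX (¬q ∨ ¬p): {q0, q1, q2, q3}.
States satisfying AG (t → AX (¬q ∨ ¬p)): {q0, q1, q2, q3}.
Every state reachable from q0 satisfies t → AX (¬q ∨ ¬p).
q0 ∈ Sat(AG (t → AX (¬q ∨ ¬p))).

Yes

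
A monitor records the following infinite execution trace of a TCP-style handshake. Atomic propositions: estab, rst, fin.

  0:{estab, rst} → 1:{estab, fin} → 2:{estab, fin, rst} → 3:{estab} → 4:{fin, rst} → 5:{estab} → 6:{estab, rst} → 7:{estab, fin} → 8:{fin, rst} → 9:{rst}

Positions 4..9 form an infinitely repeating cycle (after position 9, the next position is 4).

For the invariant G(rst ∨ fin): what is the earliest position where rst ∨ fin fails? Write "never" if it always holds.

Check rst ∨ fin at each position in order: 0 ✓, 1 ✓, 2 ✓.
At position 3 the labels are {estab}, so rst ∨ fin is false there. This is the first violation.

3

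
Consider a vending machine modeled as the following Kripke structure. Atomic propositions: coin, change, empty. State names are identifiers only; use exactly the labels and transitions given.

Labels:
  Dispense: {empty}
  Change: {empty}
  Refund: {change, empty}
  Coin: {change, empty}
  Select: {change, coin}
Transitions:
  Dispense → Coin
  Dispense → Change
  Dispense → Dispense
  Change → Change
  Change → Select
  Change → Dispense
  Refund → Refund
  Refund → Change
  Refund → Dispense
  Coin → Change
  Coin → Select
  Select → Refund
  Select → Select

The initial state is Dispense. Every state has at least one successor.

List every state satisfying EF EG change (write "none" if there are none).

States satisfying EG change: {Refund, Coin, Select}.
States satisfying EF EG change: {Dispense, Change, Refund, Coin, Select}.

{Dispense, Change, Refund, Coin, Select}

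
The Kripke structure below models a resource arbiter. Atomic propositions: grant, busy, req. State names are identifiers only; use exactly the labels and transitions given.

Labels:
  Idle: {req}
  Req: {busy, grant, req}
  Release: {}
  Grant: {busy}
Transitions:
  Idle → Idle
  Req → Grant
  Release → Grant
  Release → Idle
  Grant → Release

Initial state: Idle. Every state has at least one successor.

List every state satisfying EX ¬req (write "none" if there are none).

States satisfying ¬req: {Release, Grant}.
States satisfying EX ¬req: {Req, Release, Grant}.

{Req, Release, Grant}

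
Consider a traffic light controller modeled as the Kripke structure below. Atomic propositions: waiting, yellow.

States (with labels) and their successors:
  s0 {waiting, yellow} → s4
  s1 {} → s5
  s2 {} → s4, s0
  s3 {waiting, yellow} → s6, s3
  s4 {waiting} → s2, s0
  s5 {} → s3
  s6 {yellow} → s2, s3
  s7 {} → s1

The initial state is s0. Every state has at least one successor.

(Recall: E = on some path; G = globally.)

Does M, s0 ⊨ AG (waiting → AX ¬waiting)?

States satisfying waiting → AX ¬waiting: {s1, s2, s5, s6, s7}.
States satisfying AG (waiting → AX ¬waiting): ∅.
s0 is reachable from s0 and violates waiting → AX ¬waiting, so AG fails at s0.
s0 ∉ Sat(AG (waiting → AX ¬waiting)).

Violated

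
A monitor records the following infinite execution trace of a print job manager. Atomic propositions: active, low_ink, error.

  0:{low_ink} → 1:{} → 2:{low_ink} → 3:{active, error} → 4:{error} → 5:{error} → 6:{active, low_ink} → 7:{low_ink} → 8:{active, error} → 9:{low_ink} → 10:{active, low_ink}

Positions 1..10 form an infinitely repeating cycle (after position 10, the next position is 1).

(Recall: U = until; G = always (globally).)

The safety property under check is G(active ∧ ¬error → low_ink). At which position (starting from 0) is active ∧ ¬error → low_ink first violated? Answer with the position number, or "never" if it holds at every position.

never

active ∧ ¬error → low_ink holds at every position 0..10, and those are all the positions the trace ever visits, so the invariant G(active ∧ ¬error → low_ink) is never violated.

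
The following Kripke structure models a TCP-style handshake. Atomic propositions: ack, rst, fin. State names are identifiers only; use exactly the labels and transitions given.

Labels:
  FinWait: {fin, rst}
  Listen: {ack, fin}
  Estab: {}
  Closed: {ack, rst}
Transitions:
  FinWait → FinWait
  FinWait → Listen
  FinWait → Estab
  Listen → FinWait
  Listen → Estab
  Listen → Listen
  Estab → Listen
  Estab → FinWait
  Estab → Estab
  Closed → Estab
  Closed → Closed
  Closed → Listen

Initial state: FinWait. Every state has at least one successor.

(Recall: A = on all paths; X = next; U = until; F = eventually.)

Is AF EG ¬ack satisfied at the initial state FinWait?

States satisfying EG ¬ack: {FinWait, Estab}.
States satisfying AF EG ¬ack: {FinWait, Estab}.
FinWait ∈ Sat(AF EG ¬ack).

Satisfied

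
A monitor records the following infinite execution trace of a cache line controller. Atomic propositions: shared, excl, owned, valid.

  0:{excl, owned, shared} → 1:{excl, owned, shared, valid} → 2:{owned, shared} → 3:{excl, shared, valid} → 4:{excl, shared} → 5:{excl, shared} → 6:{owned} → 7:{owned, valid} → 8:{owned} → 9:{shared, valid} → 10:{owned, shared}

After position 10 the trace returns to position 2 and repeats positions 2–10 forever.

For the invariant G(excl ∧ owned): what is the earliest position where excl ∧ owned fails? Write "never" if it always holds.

2

Check excl ∧ owned at each position in order: 0 ✓, 1 ✓.
At position 2 the labels are {owned, shared}, so excl ∧ owned is false there. This is the first violation.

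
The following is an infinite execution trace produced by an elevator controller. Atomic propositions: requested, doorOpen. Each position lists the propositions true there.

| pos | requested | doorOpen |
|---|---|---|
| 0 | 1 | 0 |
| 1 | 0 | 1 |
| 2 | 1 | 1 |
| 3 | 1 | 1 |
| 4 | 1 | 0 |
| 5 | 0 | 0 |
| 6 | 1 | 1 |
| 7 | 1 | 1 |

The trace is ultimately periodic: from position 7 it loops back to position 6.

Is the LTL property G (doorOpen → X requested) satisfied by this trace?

Yes

doorOpen → X requested holds at every position 0..7, and those are all positions ever visited, so G (doorOpen → X requested) holds.
Positions where doorOpen holds: 1, 2, 3, 6, 7.
Check X requested at each: 1→ok, 2→ok, 3→ok, 6→ok, 7→ok.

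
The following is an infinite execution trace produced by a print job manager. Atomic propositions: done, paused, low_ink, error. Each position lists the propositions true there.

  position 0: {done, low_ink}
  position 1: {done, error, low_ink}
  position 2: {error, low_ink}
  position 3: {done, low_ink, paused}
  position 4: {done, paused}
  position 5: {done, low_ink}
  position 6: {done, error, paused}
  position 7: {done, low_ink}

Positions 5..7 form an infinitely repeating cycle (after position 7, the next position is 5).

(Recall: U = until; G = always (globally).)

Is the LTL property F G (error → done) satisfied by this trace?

G (error → done) holds at position 3, which is reachable from 0, so F G (error → done) holds.

Holds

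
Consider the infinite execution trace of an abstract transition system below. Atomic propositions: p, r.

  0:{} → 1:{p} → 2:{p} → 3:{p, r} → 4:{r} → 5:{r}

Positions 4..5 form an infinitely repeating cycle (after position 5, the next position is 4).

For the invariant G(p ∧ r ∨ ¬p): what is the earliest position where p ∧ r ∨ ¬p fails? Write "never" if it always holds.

Check p ∧ r ∨ ¬p at each position in order: 0 ✓.
At position 1 the labels are {p}, so p ∧ r ∨ ¬p is false there. This is the first violation.

1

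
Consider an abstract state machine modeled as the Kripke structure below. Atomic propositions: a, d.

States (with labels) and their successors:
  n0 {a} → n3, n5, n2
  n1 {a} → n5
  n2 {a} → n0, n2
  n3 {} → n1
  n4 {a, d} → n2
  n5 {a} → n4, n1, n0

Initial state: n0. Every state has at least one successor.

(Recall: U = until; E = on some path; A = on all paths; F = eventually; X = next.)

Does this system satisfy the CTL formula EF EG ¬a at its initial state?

Violated

States satisfying EG ¬a: ∅.
States satisfying EF EG ¬a: ∅.
No suitable path/successor from n0 witnesses the formula.
n0 ∉ Sat(EF EG ¬a).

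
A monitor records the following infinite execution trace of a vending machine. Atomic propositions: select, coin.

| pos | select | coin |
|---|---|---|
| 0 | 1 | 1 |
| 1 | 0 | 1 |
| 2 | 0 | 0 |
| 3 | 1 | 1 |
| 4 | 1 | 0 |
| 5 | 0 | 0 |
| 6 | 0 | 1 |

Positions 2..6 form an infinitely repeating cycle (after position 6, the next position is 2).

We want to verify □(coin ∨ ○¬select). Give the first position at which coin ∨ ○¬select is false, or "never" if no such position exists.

2

Check coin ∨ ○¬select at each position in order: 0 ✓, 1 ✓.
At position 2 the labels are {} and the next position 3 has {coin, select}, so coin ∨ ○¬select is false there. This is the first violation.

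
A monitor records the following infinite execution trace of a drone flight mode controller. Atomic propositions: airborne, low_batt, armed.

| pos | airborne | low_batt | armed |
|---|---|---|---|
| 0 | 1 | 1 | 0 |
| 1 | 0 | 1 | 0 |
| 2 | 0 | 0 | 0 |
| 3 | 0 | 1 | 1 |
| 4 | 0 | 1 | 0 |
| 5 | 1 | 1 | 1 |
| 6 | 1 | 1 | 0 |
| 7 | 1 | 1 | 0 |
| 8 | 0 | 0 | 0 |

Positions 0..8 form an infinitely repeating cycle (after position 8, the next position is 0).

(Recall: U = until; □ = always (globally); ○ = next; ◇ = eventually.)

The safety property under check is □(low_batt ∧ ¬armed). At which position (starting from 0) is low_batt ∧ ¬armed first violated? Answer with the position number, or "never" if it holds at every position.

2

Check low_batt ∧ ¬armed at each position in order: 0 ✓, 1 ✓.
At position 2 the labels are {}, so low_batt ∧ ¬armed is false there. This is the first violation.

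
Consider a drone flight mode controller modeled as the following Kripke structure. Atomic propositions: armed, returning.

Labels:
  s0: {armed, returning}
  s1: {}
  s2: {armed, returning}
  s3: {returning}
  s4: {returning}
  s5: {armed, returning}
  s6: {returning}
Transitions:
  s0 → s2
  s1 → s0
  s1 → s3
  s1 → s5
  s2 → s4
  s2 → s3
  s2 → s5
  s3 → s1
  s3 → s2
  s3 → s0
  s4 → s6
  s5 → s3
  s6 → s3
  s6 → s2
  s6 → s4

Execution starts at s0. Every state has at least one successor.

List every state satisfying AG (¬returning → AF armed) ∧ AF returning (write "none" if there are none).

none

States satisfying ¬returning → AF armed: {s0, s2, s3, s4, s5, s6}.
States satisfying AG (¬returning → AF armed): ∅.
States satisfying returning: {s0, s2, s3, s4, s5, s6}.
States satisfying AF returning: {s0, s1, s2, s3, s4, s5, s6}.
States satisfying AG (¬returning → AF armed) ∧ AF returning: ∅.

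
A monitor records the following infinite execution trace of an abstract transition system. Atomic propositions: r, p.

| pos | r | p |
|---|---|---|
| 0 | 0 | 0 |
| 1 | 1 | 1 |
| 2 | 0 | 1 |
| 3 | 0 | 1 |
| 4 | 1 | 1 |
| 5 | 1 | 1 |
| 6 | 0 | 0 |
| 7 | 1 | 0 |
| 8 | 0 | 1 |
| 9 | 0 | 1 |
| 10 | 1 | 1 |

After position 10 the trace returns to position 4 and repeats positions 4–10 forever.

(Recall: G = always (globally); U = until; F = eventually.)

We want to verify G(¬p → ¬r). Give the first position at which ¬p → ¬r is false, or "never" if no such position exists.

7

Check ¬p → ¬r at each position in order: 0 ✓, 1 ✓, 2 ✓, 3 ✓, 4 ✓, 5 ✓, 6 ✓.
At position 7 the labels are {r}, so ¬p → ¬r is false there. This is the first violation.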